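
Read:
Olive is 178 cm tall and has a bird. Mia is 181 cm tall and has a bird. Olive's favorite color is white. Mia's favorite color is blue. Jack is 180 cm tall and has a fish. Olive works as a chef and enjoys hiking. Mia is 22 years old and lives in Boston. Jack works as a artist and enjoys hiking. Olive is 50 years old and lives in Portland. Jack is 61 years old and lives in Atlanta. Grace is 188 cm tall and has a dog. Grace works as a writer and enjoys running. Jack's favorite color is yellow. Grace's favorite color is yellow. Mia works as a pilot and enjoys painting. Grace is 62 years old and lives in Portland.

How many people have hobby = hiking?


Count: 2

2


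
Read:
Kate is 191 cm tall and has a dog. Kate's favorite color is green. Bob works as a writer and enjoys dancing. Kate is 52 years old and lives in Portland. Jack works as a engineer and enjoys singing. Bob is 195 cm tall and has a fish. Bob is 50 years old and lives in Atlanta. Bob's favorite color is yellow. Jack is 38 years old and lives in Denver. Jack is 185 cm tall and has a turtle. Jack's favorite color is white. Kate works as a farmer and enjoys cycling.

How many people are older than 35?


Filter: 3

3


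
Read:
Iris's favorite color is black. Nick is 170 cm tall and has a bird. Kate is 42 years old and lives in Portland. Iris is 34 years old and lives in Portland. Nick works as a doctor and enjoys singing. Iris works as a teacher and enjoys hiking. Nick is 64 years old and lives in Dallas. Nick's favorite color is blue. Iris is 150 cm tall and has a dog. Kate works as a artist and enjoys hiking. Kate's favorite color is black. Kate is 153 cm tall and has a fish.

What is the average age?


Sum=140, n=3, avg=46.67

46.67


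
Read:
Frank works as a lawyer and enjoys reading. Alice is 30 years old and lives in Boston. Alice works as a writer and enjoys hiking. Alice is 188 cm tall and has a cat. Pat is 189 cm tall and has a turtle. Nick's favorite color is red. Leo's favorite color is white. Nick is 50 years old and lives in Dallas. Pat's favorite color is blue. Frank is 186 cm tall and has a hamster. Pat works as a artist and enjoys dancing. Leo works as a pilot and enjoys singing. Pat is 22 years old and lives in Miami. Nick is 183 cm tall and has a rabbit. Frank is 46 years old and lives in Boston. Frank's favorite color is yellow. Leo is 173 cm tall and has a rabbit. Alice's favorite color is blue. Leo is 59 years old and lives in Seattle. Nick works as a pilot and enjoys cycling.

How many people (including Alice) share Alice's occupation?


Alice is a writer. Count = 1

1


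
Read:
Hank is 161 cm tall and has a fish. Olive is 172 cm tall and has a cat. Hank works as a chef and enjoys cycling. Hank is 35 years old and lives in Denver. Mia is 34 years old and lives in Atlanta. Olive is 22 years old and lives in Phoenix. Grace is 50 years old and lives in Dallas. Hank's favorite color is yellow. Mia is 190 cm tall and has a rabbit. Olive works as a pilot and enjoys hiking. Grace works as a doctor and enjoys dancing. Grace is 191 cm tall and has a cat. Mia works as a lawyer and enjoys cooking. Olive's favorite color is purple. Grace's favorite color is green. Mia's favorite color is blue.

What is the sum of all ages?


34+50+22+35 = 141

141


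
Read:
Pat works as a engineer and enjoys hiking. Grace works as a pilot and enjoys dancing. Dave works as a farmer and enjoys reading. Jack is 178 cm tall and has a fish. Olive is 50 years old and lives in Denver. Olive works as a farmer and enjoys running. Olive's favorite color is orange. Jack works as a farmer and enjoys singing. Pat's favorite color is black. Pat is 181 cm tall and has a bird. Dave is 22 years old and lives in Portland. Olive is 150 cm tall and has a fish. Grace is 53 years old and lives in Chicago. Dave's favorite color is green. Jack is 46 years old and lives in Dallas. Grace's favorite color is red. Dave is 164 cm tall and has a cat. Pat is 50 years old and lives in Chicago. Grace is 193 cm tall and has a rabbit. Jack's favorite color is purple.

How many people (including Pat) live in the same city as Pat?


Pat lives in Chicago. Count = 2

2


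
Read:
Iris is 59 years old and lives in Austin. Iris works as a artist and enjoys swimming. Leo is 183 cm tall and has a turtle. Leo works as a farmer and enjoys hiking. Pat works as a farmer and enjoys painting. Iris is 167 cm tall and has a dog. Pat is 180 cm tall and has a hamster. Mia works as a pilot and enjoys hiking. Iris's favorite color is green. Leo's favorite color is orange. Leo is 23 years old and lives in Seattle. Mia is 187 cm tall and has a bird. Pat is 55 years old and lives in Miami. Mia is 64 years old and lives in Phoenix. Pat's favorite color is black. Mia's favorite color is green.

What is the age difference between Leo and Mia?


|23 - 64| = 41

41


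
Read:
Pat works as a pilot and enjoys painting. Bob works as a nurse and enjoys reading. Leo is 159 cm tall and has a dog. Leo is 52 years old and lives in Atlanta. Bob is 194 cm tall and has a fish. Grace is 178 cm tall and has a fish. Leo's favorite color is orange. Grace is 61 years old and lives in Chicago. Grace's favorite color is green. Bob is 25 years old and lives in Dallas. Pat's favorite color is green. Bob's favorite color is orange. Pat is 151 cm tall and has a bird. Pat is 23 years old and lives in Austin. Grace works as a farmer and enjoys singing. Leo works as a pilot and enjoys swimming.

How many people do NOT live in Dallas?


Not in Dallas: 3

3


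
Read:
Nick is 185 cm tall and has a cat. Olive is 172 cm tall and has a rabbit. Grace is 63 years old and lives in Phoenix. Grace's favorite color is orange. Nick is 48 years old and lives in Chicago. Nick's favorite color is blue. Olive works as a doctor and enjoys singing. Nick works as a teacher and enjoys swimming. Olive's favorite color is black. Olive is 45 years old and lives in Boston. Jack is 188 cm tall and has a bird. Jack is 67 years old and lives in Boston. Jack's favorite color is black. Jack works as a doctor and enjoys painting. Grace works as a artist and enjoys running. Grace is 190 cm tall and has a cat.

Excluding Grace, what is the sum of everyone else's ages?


Sum (excluding Grace): 160

160


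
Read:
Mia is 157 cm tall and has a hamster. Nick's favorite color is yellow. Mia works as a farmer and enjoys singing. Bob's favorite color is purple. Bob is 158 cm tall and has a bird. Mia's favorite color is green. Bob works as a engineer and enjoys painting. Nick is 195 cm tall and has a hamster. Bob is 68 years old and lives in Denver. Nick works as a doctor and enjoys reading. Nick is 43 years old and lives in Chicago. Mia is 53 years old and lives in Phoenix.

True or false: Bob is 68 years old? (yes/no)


Bob is actually 68. yes

yes


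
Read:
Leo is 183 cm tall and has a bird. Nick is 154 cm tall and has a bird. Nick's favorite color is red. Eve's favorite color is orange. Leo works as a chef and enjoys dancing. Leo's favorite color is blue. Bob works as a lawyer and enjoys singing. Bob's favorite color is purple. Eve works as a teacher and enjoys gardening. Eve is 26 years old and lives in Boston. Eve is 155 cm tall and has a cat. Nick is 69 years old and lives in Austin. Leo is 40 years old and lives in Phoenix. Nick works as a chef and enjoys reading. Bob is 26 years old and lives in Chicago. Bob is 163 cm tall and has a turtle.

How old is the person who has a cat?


Person with cat is Eve, age 26

26


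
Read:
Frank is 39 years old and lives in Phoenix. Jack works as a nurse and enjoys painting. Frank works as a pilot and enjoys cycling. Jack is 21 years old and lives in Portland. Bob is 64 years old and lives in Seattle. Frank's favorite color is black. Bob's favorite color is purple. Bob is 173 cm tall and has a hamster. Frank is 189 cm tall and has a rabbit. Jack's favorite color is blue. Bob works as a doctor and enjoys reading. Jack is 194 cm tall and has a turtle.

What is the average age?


Sum=124, n=3, avg=41.33

41.33


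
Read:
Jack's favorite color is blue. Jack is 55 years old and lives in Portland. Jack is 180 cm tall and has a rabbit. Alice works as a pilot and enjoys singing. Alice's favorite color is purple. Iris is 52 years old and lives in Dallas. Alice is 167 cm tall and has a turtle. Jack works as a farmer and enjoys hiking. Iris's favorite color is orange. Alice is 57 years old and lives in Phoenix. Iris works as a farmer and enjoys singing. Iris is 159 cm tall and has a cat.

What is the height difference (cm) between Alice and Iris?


|167 - 159| = 8

8


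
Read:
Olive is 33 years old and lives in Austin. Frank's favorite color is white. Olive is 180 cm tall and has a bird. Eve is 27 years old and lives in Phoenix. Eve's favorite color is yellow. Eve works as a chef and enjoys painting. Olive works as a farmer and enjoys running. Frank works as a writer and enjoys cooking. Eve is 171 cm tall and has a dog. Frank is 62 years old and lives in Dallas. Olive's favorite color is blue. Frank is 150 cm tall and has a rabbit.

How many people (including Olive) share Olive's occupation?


Olive is a farmer. Count = 1

1


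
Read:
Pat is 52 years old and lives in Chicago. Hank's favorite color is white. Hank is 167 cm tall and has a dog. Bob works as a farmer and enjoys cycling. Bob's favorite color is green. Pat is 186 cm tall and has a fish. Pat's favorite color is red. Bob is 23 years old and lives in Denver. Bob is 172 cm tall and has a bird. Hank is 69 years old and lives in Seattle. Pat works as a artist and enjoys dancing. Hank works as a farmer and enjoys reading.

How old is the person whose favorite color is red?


Person with favorite color=red is Pat, age 52

52


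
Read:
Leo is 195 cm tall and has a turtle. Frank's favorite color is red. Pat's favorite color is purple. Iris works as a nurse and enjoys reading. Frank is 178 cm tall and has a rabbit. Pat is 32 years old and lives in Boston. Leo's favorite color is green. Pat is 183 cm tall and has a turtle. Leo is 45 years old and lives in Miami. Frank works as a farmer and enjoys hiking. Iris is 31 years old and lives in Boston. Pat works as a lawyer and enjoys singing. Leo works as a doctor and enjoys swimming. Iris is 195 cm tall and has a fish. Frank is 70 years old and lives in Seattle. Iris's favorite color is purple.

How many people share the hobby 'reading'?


Count: 1

1


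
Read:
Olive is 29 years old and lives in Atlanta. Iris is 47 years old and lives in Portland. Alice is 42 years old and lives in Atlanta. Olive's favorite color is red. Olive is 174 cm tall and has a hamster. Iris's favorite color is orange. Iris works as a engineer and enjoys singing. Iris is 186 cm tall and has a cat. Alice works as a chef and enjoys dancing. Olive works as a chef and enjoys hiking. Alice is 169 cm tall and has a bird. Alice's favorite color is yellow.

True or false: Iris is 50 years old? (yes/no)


Iris is actually 47. no

no


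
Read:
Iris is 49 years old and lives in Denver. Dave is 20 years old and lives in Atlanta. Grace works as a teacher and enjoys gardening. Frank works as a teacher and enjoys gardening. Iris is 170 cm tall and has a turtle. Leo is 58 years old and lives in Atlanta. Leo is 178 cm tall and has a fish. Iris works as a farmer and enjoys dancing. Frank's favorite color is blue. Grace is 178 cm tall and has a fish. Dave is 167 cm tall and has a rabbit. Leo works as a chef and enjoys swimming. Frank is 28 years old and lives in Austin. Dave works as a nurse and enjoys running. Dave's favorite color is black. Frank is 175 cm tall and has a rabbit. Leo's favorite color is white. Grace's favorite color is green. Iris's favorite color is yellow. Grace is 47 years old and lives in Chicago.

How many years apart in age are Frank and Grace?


28 vs 47, diff = 19

19


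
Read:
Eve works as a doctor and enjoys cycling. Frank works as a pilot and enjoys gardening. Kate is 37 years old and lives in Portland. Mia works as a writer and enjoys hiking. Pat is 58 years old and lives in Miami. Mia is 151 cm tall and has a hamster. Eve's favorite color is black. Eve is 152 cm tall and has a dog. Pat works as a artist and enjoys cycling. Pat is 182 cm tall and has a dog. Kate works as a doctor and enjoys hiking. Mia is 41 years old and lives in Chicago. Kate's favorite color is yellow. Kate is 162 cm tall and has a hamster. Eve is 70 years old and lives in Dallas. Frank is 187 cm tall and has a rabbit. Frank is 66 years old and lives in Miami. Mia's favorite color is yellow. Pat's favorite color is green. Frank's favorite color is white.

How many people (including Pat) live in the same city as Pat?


Pat lives in Miami. Count = 2

2


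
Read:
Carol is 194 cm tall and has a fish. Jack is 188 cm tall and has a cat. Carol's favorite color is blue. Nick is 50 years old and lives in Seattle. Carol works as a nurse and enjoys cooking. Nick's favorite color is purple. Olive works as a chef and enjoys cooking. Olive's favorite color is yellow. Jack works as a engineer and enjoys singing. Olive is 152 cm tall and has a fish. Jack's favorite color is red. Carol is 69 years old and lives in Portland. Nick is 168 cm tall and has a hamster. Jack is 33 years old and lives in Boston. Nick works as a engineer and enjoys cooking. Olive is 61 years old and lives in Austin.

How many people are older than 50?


Filter: 2

2


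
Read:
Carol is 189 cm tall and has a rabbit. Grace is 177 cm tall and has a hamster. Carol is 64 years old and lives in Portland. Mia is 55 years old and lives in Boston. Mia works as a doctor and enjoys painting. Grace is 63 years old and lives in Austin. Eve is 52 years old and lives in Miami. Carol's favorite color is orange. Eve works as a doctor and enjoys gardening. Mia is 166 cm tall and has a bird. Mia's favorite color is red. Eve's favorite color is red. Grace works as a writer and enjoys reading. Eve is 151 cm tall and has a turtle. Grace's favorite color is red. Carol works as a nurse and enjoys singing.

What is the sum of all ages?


64+52+63+55 = 234

234


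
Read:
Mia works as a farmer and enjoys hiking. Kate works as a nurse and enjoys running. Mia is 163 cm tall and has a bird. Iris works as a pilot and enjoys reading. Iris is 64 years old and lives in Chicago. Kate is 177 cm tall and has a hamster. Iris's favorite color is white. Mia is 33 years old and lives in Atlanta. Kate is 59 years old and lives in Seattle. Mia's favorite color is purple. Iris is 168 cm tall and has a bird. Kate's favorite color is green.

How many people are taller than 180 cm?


Taller than 180: 0

0


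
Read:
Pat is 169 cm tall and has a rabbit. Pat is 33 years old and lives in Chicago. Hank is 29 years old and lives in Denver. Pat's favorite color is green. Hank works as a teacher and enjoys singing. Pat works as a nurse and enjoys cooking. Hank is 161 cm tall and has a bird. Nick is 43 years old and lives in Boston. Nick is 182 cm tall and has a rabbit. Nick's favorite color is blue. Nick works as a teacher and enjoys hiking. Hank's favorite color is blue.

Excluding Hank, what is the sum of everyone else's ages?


Sum (excluding Hank): 76

76


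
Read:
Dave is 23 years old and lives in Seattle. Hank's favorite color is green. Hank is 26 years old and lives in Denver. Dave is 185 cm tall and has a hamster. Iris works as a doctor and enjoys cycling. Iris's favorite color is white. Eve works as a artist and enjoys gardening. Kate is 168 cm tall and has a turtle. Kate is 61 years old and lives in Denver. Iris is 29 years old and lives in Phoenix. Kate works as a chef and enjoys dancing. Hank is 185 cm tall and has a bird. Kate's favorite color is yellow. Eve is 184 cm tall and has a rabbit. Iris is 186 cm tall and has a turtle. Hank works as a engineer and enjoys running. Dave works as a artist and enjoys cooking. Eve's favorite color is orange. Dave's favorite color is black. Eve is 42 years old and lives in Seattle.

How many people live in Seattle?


Count in Seattle: 2

2


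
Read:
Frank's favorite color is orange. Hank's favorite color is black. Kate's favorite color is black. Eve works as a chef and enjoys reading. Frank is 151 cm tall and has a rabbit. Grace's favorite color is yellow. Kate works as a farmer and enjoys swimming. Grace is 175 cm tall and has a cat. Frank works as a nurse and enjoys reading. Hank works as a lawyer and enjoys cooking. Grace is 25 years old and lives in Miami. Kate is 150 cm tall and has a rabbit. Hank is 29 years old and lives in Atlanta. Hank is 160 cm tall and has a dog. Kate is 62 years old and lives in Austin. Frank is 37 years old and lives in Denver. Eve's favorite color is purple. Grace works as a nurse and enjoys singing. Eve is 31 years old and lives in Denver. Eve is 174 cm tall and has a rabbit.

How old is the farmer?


The farmer is Kate, age 62

62


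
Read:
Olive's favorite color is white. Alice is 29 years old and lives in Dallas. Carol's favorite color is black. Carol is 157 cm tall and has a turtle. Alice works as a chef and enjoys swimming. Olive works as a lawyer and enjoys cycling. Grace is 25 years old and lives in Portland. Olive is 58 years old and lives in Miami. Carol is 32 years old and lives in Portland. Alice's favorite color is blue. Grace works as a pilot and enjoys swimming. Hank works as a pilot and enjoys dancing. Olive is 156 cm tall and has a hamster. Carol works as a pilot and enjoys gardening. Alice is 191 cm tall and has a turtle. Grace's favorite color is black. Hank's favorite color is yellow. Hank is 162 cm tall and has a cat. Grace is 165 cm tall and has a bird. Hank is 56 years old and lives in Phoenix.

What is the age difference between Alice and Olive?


|29 - 58| = 29

29


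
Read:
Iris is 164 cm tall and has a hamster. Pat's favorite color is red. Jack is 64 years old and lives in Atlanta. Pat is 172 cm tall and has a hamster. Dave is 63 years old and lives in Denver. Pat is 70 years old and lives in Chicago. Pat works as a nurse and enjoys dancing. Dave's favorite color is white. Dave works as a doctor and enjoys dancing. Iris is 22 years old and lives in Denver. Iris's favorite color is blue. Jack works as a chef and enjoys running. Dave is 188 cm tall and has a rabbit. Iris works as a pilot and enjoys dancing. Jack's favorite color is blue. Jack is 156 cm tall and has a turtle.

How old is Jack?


Jack is 64 years old

64


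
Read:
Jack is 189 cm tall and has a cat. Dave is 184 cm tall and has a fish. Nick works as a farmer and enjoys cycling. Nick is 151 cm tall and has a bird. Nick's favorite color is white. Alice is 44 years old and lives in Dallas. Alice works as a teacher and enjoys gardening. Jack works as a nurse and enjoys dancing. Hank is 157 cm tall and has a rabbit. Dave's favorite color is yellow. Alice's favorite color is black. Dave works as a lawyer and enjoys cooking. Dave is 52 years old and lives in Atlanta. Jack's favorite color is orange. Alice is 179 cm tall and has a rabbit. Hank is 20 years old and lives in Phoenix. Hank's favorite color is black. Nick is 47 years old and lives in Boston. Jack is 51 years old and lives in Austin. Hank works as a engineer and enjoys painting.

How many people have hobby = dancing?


Count: 1

1


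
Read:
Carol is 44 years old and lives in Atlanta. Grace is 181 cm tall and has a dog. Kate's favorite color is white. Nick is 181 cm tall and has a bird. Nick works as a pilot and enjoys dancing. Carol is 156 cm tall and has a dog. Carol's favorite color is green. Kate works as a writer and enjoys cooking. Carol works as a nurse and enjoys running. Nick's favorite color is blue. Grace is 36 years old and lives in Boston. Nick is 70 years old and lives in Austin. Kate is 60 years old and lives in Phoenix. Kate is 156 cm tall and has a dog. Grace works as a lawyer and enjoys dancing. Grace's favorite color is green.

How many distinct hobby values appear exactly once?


Unique hobby values: 2

2


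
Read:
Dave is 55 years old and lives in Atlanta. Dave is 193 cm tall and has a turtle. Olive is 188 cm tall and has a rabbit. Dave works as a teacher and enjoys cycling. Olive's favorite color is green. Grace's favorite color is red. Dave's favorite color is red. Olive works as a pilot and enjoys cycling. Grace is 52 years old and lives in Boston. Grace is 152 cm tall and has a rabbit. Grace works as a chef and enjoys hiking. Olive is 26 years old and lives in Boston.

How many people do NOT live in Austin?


Not in Austin: 3

3


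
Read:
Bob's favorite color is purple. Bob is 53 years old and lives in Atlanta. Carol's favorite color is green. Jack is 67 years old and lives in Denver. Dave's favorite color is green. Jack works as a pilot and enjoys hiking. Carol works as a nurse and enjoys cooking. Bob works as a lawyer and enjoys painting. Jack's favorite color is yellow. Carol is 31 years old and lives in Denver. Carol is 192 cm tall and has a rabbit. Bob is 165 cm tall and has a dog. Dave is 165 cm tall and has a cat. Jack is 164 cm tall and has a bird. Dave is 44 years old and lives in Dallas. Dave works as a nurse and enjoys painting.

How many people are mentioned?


People: Carol, Dave, Jack, Bob. Count = 4

4


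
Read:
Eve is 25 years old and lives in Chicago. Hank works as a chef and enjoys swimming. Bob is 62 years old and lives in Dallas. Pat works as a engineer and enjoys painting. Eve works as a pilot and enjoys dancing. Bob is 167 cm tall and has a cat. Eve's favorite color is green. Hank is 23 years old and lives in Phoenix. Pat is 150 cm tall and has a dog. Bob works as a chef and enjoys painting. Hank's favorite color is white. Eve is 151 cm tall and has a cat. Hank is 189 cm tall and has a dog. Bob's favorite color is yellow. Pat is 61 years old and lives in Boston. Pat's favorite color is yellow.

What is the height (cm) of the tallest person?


Tallest: Hank at 189 cm

189


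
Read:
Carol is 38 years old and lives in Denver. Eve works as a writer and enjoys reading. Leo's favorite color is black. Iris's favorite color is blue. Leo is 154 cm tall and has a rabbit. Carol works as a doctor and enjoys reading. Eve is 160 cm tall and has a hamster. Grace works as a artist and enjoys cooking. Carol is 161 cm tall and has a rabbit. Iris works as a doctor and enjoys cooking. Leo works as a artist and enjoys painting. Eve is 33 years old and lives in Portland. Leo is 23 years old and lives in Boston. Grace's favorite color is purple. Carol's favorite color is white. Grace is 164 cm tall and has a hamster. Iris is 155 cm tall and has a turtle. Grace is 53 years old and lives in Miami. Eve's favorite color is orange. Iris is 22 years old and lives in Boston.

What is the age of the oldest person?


Oldest: Grace at 53

53


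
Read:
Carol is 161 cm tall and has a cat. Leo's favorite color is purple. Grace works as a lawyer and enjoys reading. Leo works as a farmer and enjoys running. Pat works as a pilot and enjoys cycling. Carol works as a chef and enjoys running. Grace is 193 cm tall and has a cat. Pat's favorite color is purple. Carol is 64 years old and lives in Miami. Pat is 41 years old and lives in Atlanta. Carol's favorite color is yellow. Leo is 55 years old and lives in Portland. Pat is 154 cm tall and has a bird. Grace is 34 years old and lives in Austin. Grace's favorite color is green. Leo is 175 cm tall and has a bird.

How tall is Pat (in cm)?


Pat is 154 cm tall

154


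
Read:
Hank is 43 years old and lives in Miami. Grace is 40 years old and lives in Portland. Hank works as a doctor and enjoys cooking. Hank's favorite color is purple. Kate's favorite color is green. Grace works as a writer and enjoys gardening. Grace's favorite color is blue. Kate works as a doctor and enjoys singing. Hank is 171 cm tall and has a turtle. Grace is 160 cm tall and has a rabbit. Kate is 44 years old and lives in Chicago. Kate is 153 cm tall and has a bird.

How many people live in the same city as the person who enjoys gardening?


Person with hobby gardening is Grace, city Portland. Count = 1

1


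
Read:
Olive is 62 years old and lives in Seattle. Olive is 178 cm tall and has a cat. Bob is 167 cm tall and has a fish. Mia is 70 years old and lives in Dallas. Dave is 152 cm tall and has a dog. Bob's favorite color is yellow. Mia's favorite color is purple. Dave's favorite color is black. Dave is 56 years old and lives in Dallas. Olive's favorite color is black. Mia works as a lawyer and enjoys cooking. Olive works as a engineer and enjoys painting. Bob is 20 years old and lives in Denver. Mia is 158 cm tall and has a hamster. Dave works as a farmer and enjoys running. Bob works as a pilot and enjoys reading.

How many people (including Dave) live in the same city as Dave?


Dave lives in Dallas. Count = 2

2


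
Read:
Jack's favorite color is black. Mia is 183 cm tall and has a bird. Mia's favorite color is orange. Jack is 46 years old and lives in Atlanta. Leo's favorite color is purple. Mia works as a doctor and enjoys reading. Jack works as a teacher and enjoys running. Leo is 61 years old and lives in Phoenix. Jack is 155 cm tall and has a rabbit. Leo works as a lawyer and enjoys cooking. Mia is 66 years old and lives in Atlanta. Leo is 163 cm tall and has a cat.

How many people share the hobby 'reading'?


Count: 1

1


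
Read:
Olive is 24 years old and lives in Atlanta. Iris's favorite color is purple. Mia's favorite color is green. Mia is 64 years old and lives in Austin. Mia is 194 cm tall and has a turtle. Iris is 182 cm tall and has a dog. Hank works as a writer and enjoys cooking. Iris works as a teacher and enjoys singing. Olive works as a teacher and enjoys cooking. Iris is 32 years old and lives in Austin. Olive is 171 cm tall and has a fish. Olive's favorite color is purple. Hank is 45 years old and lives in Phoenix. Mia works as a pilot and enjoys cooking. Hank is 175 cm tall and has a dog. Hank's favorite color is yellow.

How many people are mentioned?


People: Hank, Iris, Olive, Mia. Count = 4

4


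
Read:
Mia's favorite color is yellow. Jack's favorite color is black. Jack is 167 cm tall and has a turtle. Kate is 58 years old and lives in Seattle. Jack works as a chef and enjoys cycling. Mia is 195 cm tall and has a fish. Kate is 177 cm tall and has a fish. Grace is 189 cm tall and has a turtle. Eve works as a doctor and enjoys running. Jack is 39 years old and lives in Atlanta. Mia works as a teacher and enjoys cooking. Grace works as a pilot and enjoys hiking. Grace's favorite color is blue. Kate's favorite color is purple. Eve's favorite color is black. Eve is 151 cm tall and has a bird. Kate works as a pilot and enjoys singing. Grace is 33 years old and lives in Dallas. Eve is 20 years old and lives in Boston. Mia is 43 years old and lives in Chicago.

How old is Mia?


Mia is 43 years old

43


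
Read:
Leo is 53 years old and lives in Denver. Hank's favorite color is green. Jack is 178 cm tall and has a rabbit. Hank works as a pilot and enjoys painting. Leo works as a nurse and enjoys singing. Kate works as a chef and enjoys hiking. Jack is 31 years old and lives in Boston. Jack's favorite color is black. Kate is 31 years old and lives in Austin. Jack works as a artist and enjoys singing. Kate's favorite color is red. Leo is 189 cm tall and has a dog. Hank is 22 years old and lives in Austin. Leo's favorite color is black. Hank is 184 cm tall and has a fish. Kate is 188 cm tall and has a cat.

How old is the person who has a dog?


Person with dog is Leo, age 53

53


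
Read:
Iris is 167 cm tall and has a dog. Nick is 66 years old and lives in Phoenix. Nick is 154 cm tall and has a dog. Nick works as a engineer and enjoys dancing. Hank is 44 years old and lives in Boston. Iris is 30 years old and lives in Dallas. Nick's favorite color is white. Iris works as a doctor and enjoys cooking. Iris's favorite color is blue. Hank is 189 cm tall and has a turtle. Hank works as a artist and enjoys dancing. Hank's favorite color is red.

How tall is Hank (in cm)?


Hank is 189 cm tall

189


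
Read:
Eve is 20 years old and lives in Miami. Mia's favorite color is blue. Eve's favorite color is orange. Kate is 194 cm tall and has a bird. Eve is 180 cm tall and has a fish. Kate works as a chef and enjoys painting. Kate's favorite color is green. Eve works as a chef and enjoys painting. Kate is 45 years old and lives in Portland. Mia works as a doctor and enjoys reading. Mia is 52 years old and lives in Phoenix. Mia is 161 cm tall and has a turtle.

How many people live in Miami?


Count in Miami: 1

1


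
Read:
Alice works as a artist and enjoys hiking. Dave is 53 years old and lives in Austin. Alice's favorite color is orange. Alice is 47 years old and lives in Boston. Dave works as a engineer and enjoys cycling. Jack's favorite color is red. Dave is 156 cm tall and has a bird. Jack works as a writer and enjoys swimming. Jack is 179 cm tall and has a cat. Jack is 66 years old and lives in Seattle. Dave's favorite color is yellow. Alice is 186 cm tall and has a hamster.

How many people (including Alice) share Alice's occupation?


Alice is a artist. Count = 1

1


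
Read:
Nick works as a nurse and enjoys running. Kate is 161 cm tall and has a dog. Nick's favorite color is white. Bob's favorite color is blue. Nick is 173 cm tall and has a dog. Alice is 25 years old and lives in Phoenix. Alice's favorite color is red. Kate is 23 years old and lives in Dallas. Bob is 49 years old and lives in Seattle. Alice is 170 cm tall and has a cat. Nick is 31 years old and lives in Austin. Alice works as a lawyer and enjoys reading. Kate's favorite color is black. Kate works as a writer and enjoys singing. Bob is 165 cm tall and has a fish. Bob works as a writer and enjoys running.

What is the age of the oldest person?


Oldest: Bob at 49

49


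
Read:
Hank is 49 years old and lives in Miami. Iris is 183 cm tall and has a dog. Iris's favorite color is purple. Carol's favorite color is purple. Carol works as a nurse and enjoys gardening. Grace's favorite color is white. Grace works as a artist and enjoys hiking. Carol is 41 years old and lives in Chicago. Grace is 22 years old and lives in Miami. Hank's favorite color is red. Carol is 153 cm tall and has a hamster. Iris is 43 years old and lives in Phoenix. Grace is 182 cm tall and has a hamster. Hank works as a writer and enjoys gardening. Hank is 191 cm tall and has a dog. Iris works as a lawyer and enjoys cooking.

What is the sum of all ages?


22+49+43+41 = 155

155


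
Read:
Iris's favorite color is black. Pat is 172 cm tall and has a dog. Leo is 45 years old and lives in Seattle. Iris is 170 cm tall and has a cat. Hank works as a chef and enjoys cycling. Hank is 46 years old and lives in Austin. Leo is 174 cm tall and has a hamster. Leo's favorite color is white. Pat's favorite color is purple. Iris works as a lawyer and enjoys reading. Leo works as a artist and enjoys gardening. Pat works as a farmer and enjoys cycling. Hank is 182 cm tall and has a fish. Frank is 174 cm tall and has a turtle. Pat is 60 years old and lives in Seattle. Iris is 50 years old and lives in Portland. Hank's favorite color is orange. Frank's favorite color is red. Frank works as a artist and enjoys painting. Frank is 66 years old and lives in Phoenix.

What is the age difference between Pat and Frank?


|60 - 66| = 6

6


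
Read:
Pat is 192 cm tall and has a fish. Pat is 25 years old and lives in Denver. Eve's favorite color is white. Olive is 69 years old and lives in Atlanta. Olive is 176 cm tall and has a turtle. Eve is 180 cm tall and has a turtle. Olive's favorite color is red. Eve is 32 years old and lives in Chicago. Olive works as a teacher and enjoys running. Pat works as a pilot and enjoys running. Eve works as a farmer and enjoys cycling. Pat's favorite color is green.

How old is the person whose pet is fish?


Person with pet=fish is Pat, age 25

25


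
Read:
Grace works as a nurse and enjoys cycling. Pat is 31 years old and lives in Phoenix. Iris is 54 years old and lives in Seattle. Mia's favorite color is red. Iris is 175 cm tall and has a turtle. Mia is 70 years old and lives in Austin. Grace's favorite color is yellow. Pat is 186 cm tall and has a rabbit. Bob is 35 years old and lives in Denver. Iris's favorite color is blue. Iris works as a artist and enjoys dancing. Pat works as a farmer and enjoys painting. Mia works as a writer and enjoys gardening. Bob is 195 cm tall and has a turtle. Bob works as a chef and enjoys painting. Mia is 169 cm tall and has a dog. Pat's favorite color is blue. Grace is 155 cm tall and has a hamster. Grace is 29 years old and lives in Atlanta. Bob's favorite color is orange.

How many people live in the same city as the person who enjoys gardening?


Person with hobby gardening is Mia, city Austin. Count = 1

1


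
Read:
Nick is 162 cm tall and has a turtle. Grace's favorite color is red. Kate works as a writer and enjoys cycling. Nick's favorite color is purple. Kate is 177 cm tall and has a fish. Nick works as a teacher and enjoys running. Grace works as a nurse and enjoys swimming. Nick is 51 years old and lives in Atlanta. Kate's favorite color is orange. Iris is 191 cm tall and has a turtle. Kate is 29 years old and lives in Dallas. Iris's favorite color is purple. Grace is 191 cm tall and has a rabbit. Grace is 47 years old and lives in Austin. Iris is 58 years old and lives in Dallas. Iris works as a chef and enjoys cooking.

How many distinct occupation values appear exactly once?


Unique occupation values: 4

4


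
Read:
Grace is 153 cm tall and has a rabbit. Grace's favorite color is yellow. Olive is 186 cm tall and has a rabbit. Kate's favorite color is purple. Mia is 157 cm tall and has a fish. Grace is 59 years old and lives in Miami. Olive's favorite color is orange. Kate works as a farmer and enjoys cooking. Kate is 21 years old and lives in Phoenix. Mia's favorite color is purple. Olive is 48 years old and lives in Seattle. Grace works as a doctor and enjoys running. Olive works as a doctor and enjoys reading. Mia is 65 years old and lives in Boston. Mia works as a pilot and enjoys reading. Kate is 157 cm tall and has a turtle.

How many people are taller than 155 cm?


Taller than 155: 3

3


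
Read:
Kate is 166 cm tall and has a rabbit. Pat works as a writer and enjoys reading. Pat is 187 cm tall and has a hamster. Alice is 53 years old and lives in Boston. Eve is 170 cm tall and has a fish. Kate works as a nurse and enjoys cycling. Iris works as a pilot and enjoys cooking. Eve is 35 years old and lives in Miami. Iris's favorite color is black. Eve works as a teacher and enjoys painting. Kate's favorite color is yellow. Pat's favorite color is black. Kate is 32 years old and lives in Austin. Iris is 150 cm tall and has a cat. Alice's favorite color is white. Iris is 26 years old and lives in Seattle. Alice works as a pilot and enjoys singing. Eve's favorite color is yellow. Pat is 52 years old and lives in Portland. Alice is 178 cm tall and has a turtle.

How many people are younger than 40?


Filter: 3

3


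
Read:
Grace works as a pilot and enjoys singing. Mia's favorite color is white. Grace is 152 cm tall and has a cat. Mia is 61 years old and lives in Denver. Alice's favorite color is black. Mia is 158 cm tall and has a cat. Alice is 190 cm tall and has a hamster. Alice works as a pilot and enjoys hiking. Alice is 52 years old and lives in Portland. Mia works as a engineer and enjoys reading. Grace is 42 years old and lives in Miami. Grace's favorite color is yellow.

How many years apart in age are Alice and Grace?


52 vs 42, diff = 10

10


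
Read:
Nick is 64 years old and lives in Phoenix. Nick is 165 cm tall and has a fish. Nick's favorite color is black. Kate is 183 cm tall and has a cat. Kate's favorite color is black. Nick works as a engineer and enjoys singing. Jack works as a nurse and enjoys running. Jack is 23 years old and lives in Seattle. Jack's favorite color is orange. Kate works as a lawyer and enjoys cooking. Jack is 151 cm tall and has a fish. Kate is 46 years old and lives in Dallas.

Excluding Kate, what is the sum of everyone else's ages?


Sum (excluding Kate): 87

87


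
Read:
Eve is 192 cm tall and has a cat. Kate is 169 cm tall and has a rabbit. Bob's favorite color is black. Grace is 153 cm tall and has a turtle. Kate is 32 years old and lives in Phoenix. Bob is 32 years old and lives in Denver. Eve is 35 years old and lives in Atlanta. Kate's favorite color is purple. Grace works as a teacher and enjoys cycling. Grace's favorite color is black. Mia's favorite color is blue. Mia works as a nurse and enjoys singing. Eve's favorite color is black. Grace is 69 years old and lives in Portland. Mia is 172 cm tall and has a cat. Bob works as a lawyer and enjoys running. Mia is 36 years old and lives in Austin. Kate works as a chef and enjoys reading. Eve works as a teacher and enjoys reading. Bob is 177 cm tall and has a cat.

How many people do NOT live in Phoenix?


Not in Phoenix: 4

4


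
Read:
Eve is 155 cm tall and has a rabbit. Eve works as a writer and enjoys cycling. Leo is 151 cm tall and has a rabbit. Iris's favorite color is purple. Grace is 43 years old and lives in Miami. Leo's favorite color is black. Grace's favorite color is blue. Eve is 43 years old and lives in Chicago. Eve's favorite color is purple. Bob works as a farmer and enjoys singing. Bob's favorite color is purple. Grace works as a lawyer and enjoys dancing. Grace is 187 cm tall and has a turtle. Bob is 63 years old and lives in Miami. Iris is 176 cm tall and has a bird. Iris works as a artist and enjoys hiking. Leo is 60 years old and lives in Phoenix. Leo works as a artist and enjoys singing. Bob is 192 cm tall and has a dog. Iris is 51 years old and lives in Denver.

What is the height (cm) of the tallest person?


Tallest: Bob at 192 cm

192


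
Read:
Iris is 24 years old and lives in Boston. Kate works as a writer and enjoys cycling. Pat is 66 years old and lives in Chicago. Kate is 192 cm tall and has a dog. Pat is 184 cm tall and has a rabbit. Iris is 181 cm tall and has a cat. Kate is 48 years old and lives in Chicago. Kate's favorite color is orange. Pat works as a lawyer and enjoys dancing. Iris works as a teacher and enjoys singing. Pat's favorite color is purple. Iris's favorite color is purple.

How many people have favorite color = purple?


Count: 2

2


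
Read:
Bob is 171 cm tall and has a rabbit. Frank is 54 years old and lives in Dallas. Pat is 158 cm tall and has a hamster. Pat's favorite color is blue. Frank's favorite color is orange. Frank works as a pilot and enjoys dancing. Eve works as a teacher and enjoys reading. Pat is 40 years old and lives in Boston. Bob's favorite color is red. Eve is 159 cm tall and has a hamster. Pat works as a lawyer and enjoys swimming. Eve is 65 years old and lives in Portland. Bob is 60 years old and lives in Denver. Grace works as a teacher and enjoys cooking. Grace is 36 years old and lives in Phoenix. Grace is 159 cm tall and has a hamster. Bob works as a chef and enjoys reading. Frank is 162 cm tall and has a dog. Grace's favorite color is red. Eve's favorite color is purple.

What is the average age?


Sum=255, n=5, avg=51

51


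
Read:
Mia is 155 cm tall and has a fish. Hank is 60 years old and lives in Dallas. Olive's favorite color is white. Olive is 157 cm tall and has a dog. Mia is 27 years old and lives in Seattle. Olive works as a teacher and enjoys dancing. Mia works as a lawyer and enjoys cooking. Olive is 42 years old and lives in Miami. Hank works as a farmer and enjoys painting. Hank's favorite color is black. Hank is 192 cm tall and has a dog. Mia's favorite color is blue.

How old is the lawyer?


The lawyer is Mia, age 27

27


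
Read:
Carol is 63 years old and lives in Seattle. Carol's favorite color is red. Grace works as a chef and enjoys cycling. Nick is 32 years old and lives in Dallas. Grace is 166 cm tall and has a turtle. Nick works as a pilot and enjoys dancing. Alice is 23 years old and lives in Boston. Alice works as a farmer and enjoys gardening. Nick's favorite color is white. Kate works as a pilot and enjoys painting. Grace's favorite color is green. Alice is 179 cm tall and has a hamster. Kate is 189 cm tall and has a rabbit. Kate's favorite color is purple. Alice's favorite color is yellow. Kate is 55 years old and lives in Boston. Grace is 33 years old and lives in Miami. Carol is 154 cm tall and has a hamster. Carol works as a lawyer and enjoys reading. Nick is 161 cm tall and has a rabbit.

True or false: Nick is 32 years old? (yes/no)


Nick is actually 32. yes

yes
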